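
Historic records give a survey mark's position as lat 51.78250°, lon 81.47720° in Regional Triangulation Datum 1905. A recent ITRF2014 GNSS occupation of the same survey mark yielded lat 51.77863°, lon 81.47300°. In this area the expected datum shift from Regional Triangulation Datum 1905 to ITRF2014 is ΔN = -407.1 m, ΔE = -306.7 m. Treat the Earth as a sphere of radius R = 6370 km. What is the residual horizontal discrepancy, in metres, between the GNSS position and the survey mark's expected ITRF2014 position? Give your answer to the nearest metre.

29 m

Observed coordinate differences: Δφ = -0.00387°, Δλ = -0.00420°.
Converting to metres (1° lat = 111177 m, cos φ = 0.618648): observed ΔN = -430.3 m, observed ΔE = -288.9 m.
Subtracting the expected shift leaves a residual of -430.3 − (-407.1) = -23.2 m north and -288.9 − (-306.7) = 17.8 m east.
Residual distance = √((-23.2)² + 17.8²) = 29.2 m.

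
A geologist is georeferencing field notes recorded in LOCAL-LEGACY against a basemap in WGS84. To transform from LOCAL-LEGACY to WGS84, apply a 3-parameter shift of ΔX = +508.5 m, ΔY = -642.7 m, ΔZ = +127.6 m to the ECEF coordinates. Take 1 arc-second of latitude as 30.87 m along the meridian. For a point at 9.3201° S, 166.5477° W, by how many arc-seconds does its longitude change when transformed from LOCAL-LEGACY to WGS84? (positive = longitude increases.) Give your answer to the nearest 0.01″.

Δλ = 24.40″

sin φ = -0.161950, cos φ = 0.986799, sin λ = -0.232636, cos λ = -0.972564.
East component: ΔE = −sin λ·ΔX + cos λ·ΔY = −(-0.232636)(508.5) + (-0.972564)(-642.7) = 743.36 m.
1° of latitude spans 3600 × 30.87 = 111132 m; at latitude φ, 1° of longitude spans that × cos φ = 109664.9 m, so Δλ = 743.36 / 109664.9 × 3600 = 24.403″.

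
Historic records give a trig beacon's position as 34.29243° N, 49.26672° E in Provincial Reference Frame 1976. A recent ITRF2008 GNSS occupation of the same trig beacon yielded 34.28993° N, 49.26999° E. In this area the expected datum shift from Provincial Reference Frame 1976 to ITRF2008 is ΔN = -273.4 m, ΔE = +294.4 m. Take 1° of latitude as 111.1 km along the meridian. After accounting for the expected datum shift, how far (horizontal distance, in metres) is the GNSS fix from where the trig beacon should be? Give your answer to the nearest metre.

Observed coordinate differences: Δφ = -0.00250°, Δλ = +0.00327°.
Converting to metres (1° lat = 111100 m, cos φ = 0.826173): observed ΔN = -277.8 m, observed ΔE = 300.1 m.
Subtracting the expected shift leaves a residual of -277.8 − (-273.4) = -4.4 m north and 300.1 − (294.4) = 5.7 m east.
Residual distance = √((-4.4)² + 5.7²) = 7.2 m.

7 m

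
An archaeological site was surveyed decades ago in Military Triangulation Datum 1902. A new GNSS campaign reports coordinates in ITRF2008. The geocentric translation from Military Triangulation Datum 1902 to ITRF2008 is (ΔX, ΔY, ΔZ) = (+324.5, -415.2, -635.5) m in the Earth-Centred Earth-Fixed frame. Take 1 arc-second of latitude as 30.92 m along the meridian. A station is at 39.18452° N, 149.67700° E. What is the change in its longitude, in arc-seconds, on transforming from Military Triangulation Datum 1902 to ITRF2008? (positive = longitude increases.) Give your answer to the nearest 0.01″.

Δλ = 8.12″

sin φ = 0.631820, cos φ = 0.775115, sin λ = 0.504874, cos λ = -0.863193.
East component: ΔE = −sin λ·ΔX + cos λ·ΔY = −(0.504874)(324.5) + (-0.863193)(-415.2) = 194.57 m.
1° of latitude spans 3600 × 30.92 = 111312 m; at latitude φ, 1° of longitude spans that × cos φ = 86279.6 m, so Δλ = 194.57 / 86279.6 × 3600 = 8.118″.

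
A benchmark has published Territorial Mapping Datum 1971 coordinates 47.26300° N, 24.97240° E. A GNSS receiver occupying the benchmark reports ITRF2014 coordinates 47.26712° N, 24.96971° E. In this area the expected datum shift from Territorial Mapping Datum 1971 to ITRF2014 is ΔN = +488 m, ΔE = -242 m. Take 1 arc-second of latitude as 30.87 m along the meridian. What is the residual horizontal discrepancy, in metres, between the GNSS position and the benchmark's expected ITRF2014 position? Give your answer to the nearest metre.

Observed coordinate differences: Δφ = +0.00412°, Δλ = -0.00269°.
Converting to metres (1° lat = 111132 m, cos φ = 0.678634): observed ΔN = 457.9 m, observed ΔE = -202.9 m.
Subtracting the expected shift leaves a residual of 457.9 − (488) = -30.1 m north and -202.9 − (-242) = 39.1 m east.
Residual distance = √((-30.1)² + 39.1²) = 49.4 m.

49 m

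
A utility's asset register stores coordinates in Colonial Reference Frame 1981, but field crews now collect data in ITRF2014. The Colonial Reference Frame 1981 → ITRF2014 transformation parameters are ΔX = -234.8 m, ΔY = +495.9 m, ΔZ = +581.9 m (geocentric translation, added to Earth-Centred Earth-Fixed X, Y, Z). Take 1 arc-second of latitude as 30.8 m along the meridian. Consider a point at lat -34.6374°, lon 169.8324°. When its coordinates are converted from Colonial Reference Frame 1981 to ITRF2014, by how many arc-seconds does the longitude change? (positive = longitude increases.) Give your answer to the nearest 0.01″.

sin φ = -0.568381, cos φ = 0.822766, sin λ = 0.176528, cos λ = -0.984296.
East component: ΔE = −sin λ·ΔX + cos λ·ΔY = −(0.176528)(-234.8) + (-0.984296)(495.9) = -446.66 m.
1° of latitude spans 3600 × 30.80 = 110880 m; at latitude φ, 1° of longitude spans that × cos φ = 91228.2 m, so Δλ = -446.66 / 91228.2 × 3600 = -17.626″.

Δλ = -17.63″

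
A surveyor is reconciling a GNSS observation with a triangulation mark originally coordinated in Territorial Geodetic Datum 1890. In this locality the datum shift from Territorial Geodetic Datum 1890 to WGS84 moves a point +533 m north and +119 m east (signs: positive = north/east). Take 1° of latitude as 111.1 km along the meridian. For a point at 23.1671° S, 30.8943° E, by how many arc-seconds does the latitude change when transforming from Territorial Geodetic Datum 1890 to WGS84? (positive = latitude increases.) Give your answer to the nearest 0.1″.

Δφ = 17.3″

1° of latitude = 111.1 km, so Δφ = 533.0 / 111100 = 0.0047975° = 17.271″.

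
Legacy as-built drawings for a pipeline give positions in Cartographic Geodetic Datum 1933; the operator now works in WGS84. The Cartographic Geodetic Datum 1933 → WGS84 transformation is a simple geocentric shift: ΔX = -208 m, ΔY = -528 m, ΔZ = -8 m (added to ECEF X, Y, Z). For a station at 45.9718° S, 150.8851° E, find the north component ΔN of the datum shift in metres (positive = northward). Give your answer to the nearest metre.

ΔN = -60 m

The local north axis is (−sin φ cos λ, −sin φ sin λ, cos φ), giving ΔN = 130.655 − 184.714 − 5.560 = -59.62 m.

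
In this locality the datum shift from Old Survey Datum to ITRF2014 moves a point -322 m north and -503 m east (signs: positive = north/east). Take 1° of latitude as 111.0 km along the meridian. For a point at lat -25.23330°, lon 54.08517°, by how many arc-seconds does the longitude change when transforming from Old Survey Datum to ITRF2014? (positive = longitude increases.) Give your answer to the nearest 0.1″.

At latitude -25.23330°, cos φ = 0.904579.
1° of longitude at this latitude = 111.0 × cos φ = 100.41 km, so Δλ = -503.0 / 100408.3 = -0.0050095° = -18.034″.

Δλ = -18.0″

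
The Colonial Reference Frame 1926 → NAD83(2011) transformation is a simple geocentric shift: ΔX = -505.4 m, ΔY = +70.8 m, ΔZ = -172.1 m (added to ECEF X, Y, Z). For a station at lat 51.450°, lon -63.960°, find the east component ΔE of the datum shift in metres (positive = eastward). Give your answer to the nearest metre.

At φ = 51.450°, λ = -63.960°: sin φ = 0.782065, cos φ = 0.623197, sin λ = -0.898488, cos λ = 0.438999.
ΔE = −sin λ·ΔX + cos λ·ΔY = −(-0.898488)·(-505.4) + (0.438999)·(70.8) = -423.01 m.

ΔE = -423 m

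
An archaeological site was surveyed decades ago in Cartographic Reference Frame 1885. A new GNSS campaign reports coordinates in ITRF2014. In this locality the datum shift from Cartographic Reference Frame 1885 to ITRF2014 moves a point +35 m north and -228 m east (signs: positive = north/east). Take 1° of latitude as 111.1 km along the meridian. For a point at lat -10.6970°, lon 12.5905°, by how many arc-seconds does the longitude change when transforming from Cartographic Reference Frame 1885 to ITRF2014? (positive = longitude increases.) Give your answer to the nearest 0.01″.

Δλ = -7.52″

At latitude -10.6970°, cos φ = 0.982623.
1° of longitude at this latitude = 111.1 × cos φ = 109.17 km, so Δλ = -228.0 / 109169.4 = -0.0020885° = -7.519″.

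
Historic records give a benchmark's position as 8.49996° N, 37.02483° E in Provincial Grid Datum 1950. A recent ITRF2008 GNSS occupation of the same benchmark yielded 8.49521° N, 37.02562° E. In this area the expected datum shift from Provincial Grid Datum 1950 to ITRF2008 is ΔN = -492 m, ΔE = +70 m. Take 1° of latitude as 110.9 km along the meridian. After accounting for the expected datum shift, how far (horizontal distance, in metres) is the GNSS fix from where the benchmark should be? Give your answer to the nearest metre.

Observed coordinate differences: Δφ = -0.00475°, Δλ = +0.00079°.
Converting to metres (1° lat = 110900 m, cos φ = 0.989016): observed ΔN = -526.8 m, observed ΔE = 86.6 m.
Subtracting the expected shift leaves a residual of -526.8 − (-492) = -34.8 m north and 86.6 − (70) = 16.6 m east.
Residual distance = √((-34.8)² + 16.6²) = 38.6 m.

39 m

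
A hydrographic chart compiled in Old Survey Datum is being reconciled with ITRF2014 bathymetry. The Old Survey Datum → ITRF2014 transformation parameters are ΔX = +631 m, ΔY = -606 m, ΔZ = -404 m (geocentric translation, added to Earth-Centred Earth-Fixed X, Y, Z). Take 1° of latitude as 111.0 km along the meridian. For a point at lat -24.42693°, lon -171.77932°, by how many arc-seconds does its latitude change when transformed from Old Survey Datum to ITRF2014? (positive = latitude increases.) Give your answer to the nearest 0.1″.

Δφ = -19.1″

sin φ = -0.413532, cos φ = 0.910489, sin λ = -0.142986, cos λ = -0.989725.
North component: ΔN = −sin φ cos λ·ΔX − sin φ sin λ·ΔY + cos φ·ΔZ = −(-0.413532)(-0.989725)(631) − (-0.413532)(-0.142986)(-606) + (0.910489)(-404) = -590.26 m.
1° of latitude spans 111000 m, so Δφ = -590.26 / 111000 × 3600 = -19.144″.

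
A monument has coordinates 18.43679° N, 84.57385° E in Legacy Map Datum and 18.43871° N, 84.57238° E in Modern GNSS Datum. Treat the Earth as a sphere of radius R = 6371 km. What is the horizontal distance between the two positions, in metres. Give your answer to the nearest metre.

264 m

Δφ = 18.43871° − 18.43679° = +0.00192°; Δλ = 84.57238° − 84.57385° = -0.00147°.
1° along a meridian = πR/180 = 111195 m.
ΔN = Δφ × 111195 = 213.5 m; ΔE = Δλ × 111195 × cos(18.43679°) = -0.00147 × 111195 × 0.948673 = -155.1 m.
Distance = √(ΔE² + ΔN²) = √((-155.1)² + 213.5²) = 263.9 m.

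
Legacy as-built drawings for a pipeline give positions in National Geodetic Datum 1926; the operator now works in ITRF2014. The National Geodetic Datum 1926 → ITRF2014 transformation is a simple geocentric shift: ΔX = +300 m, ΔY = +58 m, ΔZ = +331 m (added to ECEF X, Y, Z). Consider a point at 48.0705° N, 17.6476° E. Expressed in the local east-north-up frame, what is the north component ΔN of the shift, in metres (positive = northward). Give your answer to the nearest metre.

The local north axis is (−sin φ cos λ, −sin φ sin λ, cos φ), giving ΔN = -212.687 − 13.081 + 221.179 = -4.59 m.

ΔN = -5 m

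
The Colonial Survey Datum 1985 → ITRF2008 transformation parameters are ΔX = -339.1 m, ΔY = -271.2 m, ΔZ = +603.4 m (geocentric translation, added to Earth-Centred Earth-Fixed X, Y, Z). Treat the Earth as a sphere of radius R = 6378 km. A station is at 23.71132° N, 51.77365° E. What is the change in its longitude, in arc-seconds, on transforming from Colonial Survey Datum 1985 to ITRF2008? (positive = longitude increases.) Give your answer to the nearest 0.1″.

sin φ = 0.402129, cos φ = 0.915583, sin λ = 0.785572, cos λ = 0.618770.
East component: ΔE = −sin λ·ΔX + cos λ·ΔY = −(0.785572)(-339.1) + (0.618770)(-271.2) = 98.58 m.
1° of latitude spans πR/180 = 111317 m; at latitude φ, 1° of longitude spans that × cos φ = 101920.1 m, so Δλ = 98.58 / 101920.1 × 3600 = 3.482″.

Δλ = 3.5″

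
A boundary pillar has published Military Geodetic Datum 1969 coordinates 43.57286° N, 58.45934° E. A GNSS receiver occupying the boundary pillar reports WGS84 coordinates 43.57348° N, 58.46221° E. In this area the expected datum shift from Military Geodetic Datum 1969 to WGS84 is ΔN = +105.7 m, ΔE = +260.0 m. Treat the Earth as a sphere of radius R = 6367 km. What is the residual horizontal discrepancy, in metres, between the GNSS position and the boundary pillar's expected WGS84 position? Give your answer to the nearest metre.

47 m

Observed coordinate differences: Δφ = +0.00062°, Δλ = +0.00287°.
Converting to metres (1° lat = 111125 m, cos φ = 0.724498): observed ΔN = 68.9 m, observed ΔE = 231.1 m.
Subtracting the expected shift leaves a residual of 68.9 − (105.7) = -36.8 m north and 231.1 − (260.0) = -28.9 m east.
Residual distance = √((-36.8)² + (-28.9)²) = 46.8 m.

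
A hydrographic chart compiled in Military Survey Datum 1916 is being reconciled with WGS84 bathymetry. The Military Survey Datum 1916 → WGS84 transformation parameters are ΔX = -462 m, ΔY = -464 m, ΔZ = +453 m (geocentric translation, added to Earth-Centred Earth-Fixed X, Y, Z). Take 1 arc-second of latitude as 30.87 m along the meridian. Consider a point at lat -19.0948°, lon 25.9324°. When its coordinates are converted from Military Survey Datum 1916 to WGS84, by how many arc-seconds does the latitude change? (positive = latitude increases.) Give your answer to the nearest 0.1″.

Δφ = 7.3″

sin φ = -0.327132, cos φ = 0.944979, sin λ = 0.437310, cos λ = 0.899311.
North component: ΔN = −sin φ cos λ·ΔX − sin φ sin λ·ΔY + cos φ·ΔZ = −(-0.327132)(0.899311)(-462) − (-0.327132)(0.437310)(-464) + (0.944979)(453) = 225.78 m.
1° of latitude spans 3600 × 30.87 = 111132 m, so Δφ = 225.78 / 111132 × 3600 = 7.314″.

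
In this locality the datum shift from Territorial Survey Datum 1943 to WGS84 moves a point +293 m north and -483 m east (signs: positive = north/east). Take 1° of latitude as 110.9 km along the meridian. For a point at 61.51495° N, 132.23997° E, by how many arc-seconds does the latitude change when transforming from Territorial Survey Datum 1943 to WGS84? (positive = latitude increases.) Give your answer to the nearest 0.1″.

1° of latitude = 110.9 km, so Δφ = 293.0 / 110900 = 0.0026420° = 9.511″.

Δφ = 9.5″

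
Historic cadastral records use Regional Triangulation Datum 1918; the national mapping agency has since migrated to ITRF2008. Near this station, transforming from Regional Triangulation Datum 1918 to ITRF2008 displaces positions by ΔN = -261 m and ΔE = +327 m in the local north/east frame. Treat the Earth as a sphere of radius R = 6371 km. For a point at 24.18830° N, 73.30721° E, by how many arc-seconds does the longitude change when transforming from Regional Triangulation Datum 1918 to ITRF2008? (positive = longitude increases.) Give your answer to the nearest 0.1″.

Δλ = 11.6″

At latitude 24.18830°, cos φ = 0.912204.
One radian of longitude at latitude φ spans R cos φ, so Δλ = ΔE / (R cos φ) = 327.0 / (6371000 × 0.912204) = 5.6266e-05 rad = 11.606″.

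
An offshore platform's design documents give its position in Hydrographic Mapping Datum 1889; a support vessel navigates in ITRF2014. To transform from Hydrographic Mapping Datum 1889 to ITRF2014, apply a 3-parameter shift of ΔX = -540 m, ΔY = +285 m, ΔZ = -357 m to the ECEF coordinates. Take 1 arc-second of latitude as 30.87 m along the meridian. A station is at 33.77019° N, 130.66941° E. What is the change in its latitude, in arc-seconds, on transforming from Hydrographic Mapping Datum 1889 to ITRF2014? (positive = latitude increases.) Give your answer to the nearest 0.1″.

Δφ = -19.8″

sin φ = 0.555863, cos φ = 0.831274, sin λ = 0.758482, cos λ = -0.651694.
North component: ΔN = −sin φ cos λ·ΔX − sin φ sin λ·ΔY + cos φ·ΔZ = −(0.555863)(-0.651694)(-540) − (0.555863)(0.758482)(285) + (0.831274)(-357) = -612.54 m.
1° of latitude spans 3600 × 30.87 = 111132 m, so Δφ = -612.54 / 111132 × 3600 = -19.843″.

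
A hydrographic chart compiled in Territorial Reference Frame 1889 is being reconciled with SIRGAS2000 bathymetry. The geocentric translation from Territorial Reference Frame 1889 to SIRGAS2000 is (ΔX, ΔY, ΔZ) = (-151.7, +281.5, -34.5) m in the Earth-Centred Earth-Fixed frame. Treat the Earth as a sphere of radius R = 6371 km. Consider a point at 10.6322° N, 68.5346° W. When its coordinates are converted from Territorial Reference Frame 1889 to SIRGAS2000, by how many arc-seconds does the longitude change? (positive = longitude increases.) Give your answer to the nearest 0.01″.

sin φ = 0.184504, cos φ = 0.982832, sin λ = -0.930639, cos λ = 0.365939.
East component: ΔE = −sin λ·ΔX + cos λ·ΔY = −(-0.930639)(-151.7) + (0.365939)(281.5) = -38.17 m.
1° of latitude spans πR/180 = 111195 m; at latitude φ, 1° of longitude spans that × cos φ = 109285.9 m, so Δλ = -38.17 / 109285.9 × 3600 = -1.257″.

Δλ = -1.26″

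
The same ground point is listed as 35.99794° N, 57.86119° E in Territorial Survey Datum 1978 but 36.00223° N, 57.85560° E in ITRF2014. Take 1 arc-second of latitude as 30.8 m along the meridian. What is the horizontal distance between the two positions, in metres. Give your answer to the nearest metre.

691 m

Δφ = 36.00223° − 35.99794° = +0.00429°; Δλ = 57.85560° − 57.86119° = -0.00559°.
1° of latitude = 3600 × 30.80 = 110880 m.
ΔN = Δφ × 110880 = 475.7 m; ΔE = Δλ × 110880 × cos(35.99794°) = -0.00559 × 110880 × 0.809038 = -501.5 m.
Distance = √(ΔE² + ΔN²) = √((-501.5)² + 475.7²) = 691.2 m.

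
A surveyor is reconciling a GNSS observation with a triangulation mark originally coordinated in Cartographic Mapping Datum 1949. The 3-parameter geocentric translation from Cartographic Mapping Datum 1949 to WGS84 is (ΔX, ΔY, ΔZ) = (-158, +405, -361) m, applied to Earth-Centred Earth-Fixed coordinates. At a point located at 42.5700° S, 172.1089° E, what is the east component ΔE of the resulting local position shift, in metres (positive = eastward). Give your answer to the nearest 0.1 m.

ΔE = -379.5 m

The local east axis at (φ, λ) is (−sin λ, cos λ, 0), so ΔE = −sin(172.1089°)·(-158) + cos(172.1089°)·405 = -379.47 m.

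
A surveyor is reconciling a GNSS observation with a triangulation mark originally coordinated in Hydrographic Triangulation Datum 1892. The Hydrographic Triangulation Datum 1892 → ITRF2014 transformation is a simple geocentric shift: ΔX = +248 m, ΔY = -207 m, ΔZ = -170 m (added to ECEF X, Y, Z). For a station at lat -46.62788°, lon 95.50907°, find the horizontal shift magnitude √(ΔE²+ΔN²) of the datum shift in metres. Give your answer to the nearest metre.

The local east axis at (φ, λ) is (−sin λ, cos λ, 0), so ΔE = −sin(95.50907°)·248 + cos(95.50907°)·(-207) = -226.98 m.
The local north axis is (−sin φ cos λ, −sin φ sin λ, cos φ), giving ΔN = -17.307 − 149.775 − 116.745 = -283.83 m.
Horizontal magnitude = √(ΔE² + ΔN²) = √((-226.98)² + (-283.83)²) = 363.43 m.

363 m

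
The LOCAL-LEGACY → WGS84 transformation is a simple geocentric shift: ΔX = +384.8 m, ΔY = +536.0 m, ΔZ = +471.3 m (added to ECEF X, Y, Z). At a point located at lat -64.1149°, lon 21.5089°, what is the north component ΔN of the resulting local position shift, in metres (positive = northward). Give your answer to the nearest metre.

At φ = -64.1149°, λ = 21.5089°: sin φ = -0.899671, cos φ = 0.436568, sin λ = 0.366646, cos λ = 0.930361.
ΔN = −sin φ cos λ·ΔX − sin φ sin λ·ΔY + cos φ·ΔZ = −(-0.899671)(0.930361)(384.8) − (-0.899671)(0.366646)(536.0) + (0.436568)(471.3) = 704.64 m.

ΔN = 705 m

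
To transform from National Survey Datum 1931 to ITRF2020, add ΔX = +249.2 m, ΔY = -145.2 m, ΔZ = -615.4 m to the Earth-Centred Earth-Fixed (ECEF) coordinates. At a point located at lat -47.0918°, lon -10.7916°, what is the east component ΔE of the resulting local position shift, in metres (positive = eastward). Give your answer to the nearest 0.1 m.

ΔE = -96.0 m

The local east axis at (φ, λ) is (−sin λ, cos λ, 0), so ΔE = −sin(-10.7916°)·249.2 + cos(-10.7916°)·(-145.2) = -95.97 m.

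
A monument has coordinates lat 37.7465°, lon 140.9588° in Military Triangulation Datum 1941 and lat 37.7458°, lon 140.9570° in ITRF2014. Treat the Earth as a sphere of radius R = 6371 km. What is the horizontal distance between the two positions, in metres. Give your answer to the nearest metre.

Δφ = 37.7458° − 37.7465° = -0.0007°; Δλ = 140.9570° − 140.9588° = -0.0018°.
1° along a meridian = πR/180 = 111195 m.
ΔN = Δφ × 111195 = -77.8 m; ΔE = Δλ × 111195 × cos(37.7465°) = -0.0018 × 111195 × 0.790727 = -158.3 m.
Distance = √(ΔE² + ΔN²) = √((-158.3)² + (-77.8)²) = 176.4 m.

176 m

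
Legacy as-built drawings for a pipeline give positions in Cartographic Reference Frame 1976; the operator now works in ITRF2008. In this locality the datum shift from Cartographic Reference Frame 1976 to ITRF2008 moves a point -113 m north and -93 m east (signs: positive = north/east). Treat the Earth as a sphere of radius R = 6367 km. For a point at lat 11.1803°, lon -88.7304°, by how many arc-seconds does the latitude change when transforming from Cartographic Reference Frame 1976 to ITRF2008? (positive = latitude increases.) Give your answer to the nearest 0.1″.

Δφ = -3.7″

On a sphere of radius R, 1 rad of latitude = R, so Δφ = ΔN / R = -113.0 / 6367000 = -1.7748e-05 rad = -3.661″.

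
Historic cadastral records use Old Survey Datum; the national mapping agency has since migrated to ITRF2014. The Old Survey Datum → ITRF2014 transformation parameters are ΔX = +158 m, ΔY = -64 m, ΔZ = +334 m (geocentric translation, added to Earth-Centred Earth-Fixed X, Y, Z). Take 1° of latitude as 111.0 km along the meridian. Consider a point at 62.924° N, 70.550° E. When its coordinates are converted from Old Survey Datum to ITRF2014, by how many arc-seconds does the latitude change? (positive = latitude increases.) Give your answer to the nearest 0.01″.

sin φ = 0.890404, cos φ = 0.455172, sin λ = 0.942932, cos λ = 0.332984.
North component: ΔN = −sin φ cos λ·ΔX − sin φ sin λ·ΔY + cos φ·ΔZ = −(0.890404)(0.332984)(158) − (0.890404)(0.942932)(-64) + (0.455172)(334) = 158.92 m.
1° of latitude spans 111000 m, so Δφ = 158.92 / 111000 × 3600 = 5.154″.

Δφ = 5.15″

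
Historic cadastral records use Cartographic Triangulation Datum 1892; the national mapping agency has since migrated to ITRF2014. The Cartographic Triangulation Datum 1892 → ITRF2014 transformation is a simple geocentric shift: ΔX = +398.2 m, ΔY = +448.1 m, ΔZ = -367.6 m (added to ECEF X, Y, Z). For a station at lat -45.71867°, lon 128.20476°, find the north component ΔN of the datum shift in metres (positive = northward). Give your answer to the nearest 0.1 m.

At φ = -45.71867°, λ = 128.20476°: sin φ = -0.715920, cos φ = 0.698182, sin λ = 0.785806, cos λ = -0.618474.
ΔN = −sin φ cos λ·ΔX − sin φ sin λ·ΔY + cos φ·ΔZ = −(-0.715920)(-0.618474)(398.2) − (-0.715920)(0.785806)(448.1) + (0.698182)(-367.6) = -180.88 m.

ΔN = -180.9 m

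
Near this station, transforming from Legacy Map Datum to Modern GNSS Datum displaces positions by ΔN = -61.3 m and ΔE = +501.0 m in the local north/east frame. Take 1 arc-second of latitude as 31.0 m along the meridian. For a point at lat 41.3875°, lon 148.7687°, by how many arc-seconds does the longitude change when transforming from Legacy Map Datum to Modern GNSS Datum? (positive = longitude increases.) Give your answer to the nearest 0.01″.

At latitude 41.3875°, cos φ = 0.750255.
1″ of longitude at this latitude = 31.00 × cos φ = 23.2579 m, so Δλ = 501.0 / 23.2579 = 21.541″.

Δλ = 21.54″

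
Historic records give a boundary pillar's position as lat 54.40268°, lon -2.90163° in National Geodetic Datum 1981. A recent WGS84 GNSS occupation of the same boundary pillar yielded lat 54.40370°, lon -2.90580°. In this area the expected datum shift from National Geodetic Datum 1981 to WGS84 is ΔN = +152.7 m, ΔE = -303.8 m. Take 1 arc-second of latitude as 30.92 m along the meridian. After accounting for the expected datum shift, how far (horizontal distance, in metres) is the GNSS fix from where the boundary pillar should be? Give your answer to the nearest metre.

Observed coordinate differences: Δφ = +0.00102°, Δλ = -0.00417°.
Converting to metres (1° lat = 111312 m, cos φ = 0.582085): observed ΔN = 113.5 m, observed ΔE = -270.2 m.
Subtracting the expected shift leaves a residual of 113.5 − (152.7) = -39.2 m north and -270.2 − (-303.8) = 33.6 m east.
Residual distance = √((-39.2)² + 33.6²) = 51.6 m.

52 m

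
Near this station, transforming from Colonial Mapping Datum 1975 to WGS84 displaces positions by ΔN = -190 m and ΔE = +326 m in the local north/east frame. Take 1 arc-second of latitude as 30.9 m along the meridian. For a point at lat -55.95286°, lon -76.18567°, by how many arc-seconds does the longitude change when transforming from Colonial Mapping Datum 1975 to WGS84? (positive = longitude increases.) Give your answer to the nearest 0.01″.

Δλ = 18.84″

At latitude -55.95286°, cos φ = 0.559875.
1″ of longitude at this latitude = 30.90 × cos φ = 17.3001 m, so Δλ = 326.0 / 17.3001 = 18.844″.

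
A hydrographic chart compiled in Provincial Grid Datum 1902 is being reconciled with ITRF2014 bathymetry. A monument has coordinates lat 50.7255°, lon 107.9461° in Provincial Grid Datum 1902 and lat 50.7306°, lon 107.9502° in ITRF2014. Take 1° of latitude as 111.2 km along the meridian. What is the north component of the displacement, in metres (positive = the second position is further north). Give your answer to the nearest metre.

ΔN = 567 m

Δφ = 50.7306° − 50.7255° = +0.0051°; Δλ = 107.9502° − 107.9461° = +0.0041°.
ΔN = Δφ × 111200 = 567.1 m; ΔE = Δλ × 111200 × cos(50.7255°) = +0.0041 × 111200 × 0.633036 = 288.6 m.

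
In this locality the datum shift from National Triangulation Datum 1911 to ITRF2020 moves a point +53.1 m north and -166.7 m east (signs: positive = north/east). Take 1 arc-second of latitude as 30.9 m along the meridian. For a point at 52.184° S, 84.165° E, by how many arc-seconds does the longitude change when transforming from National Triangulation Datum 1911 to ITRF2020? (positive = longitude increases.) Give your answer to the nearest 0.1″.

At latitude -52.184°, cos φ = 0.613128.
1″ of longitude at this latitude = 30.90 × cos φ = 18.9456 m, so Δλ = -166.7 / 18.9456 = -8.799″.

Δλ = -8.8″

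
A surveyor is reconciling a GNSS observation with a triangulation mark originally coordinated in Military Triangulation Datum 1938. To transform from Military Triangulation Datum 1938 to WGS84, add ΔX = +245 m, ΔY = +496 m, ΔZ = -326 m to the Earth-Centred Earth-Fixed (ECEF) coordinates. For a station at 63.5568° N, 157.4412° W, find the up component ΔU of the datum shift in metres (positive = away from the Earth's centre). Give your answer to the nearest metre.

The local up (radial) axis is (cos φ cos λ, cos φ sin λ, sin φ), giving ΔU = -100.753 − 84.734 − 291.893 = -477.38 m.

ΔU = -477 m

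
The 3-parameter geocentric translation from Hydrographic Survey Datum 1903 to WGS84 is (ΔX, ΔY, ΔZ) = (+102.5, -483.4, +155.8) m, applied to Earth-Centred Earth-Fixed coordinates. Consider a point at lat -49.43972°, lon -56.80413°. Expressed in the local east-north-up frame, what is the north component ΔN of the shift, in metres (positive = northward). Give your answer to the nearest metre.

At φ = -49.43972°, λ = -56.80413°: sin φ = -0.759722, cos φ = 0.650248, sin λ = -0.836804, cos λ = 0.547503.
ΔN = −sin φ cos λ·ΔX − sin φ sin λ·ΔY + cos φ·ΔZ = −(-0.759722)(0.547503)(102.5) − (-0.759722)(-0.836804)(-483.4) + (0.650248)(155.8) = 451.26 m.

ΔN = 451 m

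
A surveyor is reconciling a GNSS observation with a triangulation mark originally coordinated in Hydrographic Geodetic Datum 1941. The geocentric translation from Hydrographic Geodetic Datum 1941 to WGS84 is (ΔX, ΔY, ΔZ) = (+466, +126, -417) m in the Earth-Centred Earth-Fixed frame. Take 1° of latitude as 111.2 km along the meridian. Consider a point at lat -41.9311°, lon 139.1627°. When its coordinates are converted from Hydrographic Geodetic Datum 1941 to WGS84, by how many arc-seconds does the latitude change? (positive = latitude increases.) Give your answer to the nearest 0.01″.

Δφ = -15.89″

sin φ = -0.668236, cos φ = 0.743949, sin λ = 0.653913, cos λ = -0.756570.
North component: ΔN = −sin φ cos λ·ΔX − sin φ sin λ·ΔY + cos φ·ΔZ = −(-0.668236)(-0.756570)(466) − (-0.668236)(0.653913)(126) + (0.743949)(-417) = -490.76 m.
1° of latitude spans 111200 m, so Δφ = -490.76 / 111200 × 3600 = -15.888″.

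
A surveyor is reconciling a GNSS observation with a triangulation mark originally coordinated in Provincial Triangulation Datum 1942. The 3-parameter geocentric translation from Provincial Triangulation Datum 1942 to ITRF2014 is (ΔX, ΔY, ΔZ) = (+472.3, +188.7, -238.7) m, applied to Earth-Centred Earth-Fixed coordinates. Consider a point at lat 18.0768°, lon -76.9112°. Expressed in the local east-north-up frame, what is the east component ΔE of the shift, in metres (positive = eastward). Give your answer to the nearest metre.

At φ = 18.0768°, λ = -76.9112°: sin φ = 0.310292, cos φ = 0.950641, sin λ = -0.974020, cos λ = 0.226461.
ΔE = −sin λ·ΔX + cos λ·ΔY = −(-0.974020)·(472.3) + (0.226461)·(188.7) = 502.76 m.

ΔE = 503 m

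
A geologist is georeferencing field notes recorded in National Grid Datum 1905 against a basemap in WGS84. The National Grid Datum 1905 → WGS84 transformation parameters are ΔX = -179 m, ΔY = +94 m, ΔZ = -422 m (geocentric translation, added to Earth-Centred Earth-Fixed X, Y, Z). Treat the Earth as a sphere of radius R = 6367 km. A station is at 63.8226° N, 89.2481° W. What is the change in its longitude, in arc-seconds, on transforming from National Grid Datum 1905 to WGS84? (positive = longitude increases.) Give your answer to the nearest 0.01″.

Δλ = -13.05″

sin φ = 0.897432, cos φ = 0.441152, sin λ = -0.999914, cos λ = 0.013123.
East component: ΔE = −sin λ·ΔX + cos λ·ΔY = −(-0.999914)(-179) + (0.013123)(94) = -177.75 m.
1° of latitude spans πR/180 = 111125 m; at latitude φ, 1° of longitude spans that × cos φ = 49023.1 m, so Δλ = -177.75 / 49023.1 × 3600 = -13.053″.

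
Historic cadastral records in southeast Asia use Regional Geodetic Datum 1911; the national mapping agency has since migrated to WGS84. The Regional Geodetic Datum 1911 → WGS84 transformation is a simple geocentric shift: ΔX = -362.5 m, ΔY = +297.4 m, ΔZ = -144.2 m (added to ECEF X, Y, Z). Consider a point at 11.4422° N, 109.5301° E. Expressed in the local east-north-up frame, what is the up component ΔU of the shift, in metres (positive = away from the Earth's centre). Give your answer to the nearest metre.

The local up (radial) axis is (cos φ cos λ, cos φ sin λ, sin φ), giving ΔU = 118.776 + 274.719 − 28.606 = 364.89 m.

ΔU = 365 m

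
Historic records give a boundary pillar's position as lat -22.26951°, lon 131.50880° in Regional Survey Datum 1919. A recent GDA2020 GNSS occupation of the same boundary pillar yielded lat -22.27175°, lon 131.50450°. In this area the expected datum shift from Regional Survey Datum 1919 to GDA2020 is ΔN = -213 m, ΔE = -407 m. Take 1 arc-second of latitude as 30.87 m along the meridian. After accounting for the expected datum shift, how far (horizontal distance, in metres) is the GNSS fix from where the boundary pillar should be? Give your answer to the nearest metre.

50 m

Observed coordinate differences: Δφ = -0.00224°, Δλ = -0.00430°.
Converting to metres (1° lat = 111132 m, cos φ = 0.925412): observed ΔN = -248.9 m, observed ΔE = -442.2 m.
Subtracting the expected shift leaves a residual of -248.9 − (-213) = -35.9 m north and -442.2 − (-407) = -35.2 m east.
Residual distance = √((-35.9)² + (-35.2)²) = 50.3 m.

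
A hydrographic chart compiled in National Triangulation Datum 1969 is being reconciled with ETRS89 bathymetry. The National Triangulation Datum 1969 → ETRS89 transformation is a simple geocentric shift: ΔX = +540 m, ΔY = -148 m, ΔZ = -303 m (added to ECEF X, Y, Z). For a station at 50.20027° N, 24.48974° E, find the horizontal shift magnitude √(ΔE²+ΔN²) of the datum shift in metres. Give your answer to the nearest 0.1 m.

635.2 m

The local east axis at (φ, λ) is (−sin λ, cos λ, 0), so ΔE = −sin(24.48974°)·540 + cos(24.48974°)·(-148) = -358.53 m.
The local north axis is (−sin φ cos λ, −sin φ sin λ, cos φ), giving ΔN = -377.551 + 47.135 − 193.952 = -524.37 m.
Horizontal magnitude = √(ΔE² + ΔN²) = √((-358.53)² + (-524.37)²) = 635.22 m.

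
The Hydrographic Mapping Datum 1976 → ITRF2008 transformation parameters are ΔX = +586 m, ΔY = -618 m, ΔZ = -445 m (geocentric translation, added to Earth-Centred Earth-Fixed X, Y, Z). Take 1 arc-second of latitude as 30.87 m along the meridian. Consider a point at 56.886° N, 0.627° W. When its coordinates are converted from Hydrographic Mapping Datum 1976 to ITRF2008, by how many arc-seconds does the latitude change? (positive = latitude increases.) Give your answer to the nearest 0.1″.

Δφ = -24.0″

sin φ = 0.837585, cos φ = 0.546307, sin λ = -0.010943, cos λ = 0.999940.
North component: ΔN = −sin φ cos λ·ΔX − sin φ sin λ·ΔY + cos φ·ΔZ = −(0.837585)(0.999940)(586) − (0.837585)(-0.010943)(-618) + (0.546307)(-445) = -739.57 m.
1° of latitude spans 3600 × 30.87 = 111132 m, so Δφ = -739.57 / 111132 × 3600 = -23.957″.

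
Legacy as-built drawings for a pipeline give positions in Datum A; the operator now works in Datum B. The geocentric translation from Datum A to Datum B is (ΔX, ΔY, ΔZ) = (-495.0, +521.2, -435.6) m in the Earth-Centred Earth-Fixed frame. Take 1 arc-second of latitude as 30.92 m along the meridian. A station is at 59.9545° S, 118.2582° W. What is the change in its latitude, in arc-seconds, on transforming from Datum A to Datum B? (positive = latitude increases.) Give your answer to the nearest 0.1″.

Δφ = -13.3″

sin φ = -0.865628, cos φ = 0.500688, sin λ = -0.880823, cos λ = -0.473446.
North component: ΔN = −sin φ cos λ·ΔX − sin φ sin λ·ΔY + cos φ·ΔZ = −(-0.865628)(-0.473446)(-495.0) − (-0.865628)(-0.880823)(521.2) + (0.500688)(-435.6) = -412.63 m.
1° of latitude spans 3600 × 30.92 = 111312 m, so Δφ = -412.63 / 111312 × 3600 = -13.345″.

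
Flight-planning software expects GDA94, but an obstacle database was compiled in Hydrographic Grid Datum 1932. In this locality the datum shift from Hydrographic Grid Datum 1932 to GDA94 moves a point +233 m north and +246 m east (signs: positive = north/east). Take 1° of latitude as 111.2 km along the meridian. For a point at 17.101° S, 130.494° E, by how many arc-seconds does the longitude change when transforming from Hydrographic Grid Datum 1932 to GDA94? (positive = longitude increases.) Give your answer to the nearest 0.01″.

Δλ = 8.33″

At latitude -17.101°, cos φ = 0.955788.
1° of longitude at this latitude = 111.2 × cos φ = 106.28 km, so Δλ = 246.0 / 106283.6 = 0.0023146° = 8.332″.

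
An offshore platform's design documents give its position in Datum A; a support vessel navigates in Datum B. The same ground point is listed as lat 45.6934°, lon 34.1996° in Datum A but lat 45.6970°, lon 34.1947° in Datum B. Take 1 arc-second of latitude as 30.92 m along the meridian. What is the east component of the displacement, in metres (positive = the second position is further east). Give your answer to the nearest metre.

ΔE = -381 m

Δφ = 45.6970° − 45.6934° = +0.0036°; Δλ = 34.1947° − 34.1996° = -0.0049°.
1° of latitude = 3600 × 30.92 = 111312 m.
ΔN = Δφ × 111312 = 400.7 m; ΔE = Δλ × 111312 × cos(45.6934°) = -0.0049 × 111312 × 0.698498 = -381.0 m.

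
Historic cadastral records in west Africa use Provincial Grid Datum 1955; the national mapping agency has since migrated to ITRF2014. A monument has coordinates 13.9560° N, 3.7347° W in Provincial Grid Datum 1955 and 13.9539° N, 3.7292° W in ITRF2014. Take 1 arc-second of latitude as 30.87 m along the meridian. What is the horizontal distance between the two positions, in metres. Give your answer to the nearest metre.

Δφ = 13.9539° − 13.9560° = -0.0021°; Δλ = -3.7292° − -3.7347° = +0.0055°.
1° of latitude = 3600 × 30.87 = 111132 m.
ΔN = Δφ × 111132 = -233.4 m; ΔE = Δλ × 111132 × cos(13.9560°) = +0.0055 × 111132 × 0.970481 = 593.2 m.
Distance = √(ΔE² + ΔN²) = √(593.2² + (-233.4)²) = 637.4 m.

637 m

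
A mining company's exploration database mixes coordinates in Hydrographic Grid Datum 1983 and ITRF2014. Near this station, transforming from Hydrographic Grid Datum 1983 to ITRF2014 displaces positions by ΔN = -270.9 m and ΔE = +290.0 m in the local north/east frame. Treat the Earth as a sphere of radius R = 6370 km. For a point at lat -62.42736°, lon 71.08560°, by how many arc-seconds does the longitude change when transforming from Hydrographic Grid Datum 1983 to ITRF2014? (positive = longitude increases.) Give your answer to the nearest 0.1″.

Δλ = 20.3″

At latitude -62.42736°, cos φ = 0.462873.
One radian of longitude at latitude φ spans R cos φ, so Δλ = ΔE / (R cos φ) = 290.0 / (6370000 × 0.462873) = 9.8355e-05 rad = 20.287″.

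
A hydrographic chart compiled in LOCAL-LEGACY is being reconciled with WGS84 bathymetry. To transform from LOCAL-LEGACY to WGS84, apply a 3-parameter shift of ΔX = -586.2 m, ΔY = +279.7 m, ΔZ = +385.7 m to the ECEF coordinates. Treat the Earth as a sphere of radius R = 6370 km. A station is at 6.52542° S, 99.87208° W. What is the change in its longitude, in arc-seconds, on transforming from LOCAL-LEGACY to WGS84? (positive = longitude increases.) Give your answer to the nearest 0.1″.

Δλ = -20.4″

sin φ = -0.113644, cos φ = 0.993522, sin λ = -0.985193, cos λ = -0.171449.
East component: ΔE = −sin λ·ΔX + cos λ·ΔY = −(-0.985193)(-586.2) + (-0.171449)(279.7) = -625.47 m.
1° of latitude spans πR/180 = 111177 m; at latitude φ, 1° of longitude spans that × cos φ = 110457.2 m, so Δλ = -625.47 / 110457.2 × 3600 = -20.385″.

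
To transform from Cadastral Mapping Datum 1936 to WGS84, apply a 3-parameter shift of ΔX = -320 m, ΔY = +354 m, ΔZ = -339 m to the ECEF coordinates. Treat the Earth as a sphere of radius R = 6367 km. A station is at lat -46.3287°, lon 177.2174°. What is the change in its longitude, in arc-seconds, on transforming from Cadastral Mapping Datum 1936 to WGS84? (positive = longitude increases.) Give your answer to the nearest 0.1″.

Δλ = -15.9″

sin φ = -0.723313, cos φ = 0.690520, sin λ = 0.048546, cos λ = -0.998821.
East component: ΔE = −sin λ·ΔX + cos λ·ΔY = −(0.048546)(-320) + (-0.998821)(354) = -338.05 m.
1° of latitude spans πR/180 = 111125 m; at latitude φ, 1° of longitude spans that × cos φ = 76734.1 m, so Δλ = -338.05 / 76734.1 × 3600 = -15.860″.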